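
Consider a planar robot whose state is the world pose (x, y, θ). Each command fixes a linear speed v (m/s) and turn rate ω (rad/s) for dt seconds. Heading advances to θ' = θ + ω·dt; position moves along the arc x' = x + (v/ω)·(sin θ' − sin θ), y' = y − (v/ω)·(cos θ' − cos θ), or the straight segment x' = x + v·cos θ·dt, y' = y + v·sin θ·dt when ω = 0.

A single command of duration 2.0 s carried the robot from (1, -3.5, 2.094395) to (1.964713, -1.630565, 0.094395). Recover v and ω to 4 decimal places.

v = 1.2500, ω = -1.0000

Δθ = 0.094395 − 2.094395 = -2.000000
ω = Δθ/dt = -2.000000/2.0 = -1.0000
R = −Δy/(cos θ' − cos θ) = -1.2500
v = R·ω = -1.2500·-1.0000 = 1.2500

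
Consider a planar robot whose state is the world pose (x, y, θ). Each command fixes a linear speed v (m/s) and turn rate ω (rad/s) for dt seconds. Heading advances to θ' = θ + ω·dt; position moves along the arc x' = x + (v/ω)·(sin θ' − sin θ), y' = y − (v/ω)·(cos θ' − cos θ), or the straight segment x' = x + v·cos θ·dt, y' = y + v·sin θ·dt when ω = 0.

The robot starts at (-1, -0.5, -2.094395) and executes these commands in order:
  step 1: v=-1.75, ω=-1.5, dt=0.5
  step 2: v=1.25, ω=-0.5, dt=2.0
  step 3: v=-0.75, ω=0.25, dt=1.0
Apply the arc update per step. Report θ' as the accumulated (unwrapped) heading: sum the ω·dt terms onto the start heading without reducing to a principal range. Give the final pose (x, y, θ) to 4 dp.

(-2.0527, 0.1064, -3.5944)

step 1: θ'=-2.8444 (R=1.1667) → pose (-0.3313, 0.0322, -2.8444)
step 2: θ'=-3.8444 (R=-2.5000) → pose (-2.6793, 0.5150, -3.8444)
step 3: θ'=-3.5944 (R=-3.0000) → pose (-2.0527, 0.1064, -3.5944)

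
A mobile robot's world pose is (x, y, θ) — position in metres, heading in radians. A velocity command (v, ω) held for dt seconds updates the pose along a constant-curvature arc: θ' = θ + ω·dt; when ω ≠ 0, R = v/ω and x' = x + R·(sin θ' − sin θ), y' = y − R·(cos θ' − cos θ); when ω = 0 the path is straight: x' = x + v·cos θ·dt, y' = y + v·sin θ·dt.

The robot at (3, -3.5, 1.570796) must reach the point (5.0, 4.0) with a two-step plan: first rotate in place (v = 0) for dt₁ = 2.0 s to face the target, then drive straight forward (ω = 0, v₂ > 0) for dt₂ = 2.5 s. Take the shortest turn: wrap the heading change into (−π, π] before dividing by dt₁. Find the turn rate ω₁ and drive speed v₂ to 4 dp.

ω₁ = -0.1303, v₂ = 3.1048

heading to target = atan2(4−-3.5, 5−3) = 1.3102
Δθ = wrap(1.3102 − 1.5708) = -0.2606; ω₁ = Δθ/dt₁ = -0.1303
distance = √((5−3)² + (4−-3.5)²) = 7.7621; v₂ = distance/dt₂ = 3.1048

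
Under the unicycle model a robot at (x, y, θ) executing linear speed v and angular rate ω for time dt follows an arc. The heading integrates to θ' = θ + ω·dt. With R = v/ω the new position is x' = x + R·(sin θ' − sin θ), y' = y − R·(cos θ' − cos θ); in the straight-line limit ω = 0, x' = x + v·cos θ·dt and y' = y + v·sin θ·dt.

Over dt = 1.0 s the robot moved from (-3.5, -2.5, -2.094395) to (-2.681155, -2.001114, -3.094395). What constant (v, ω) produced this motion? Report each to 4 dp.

Δθ = -3.094395 − -2.094395 = -1.000000
ω = Δθ/dt = -1.000000/1.0 = -1.0000
R = Δx/(sin θ' − sin θ) = 1.0000
v = R·ω = 1.0000·-1.0000 = -1.0000

v = -1.0000, ω = -1.0000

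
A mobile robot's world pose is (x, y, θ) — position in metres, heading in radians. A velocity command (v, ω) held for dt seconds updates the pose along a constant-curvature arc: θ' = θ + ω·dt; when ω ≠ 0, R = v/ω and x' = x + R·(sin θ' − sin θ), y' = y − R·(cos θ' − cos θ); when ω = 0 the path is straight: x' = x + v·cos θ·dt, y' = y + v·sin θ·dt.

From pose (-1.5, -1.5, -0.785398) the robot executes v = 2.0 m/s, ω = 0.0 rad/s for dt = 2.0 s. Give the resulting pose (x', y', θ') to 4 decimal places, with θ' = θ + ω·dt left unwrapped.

θ' = -0.7854 + 0.0·2.0 = -0.7854
ω = 0 → straight: x' = -1.5 + 2.0·cos(-0.7854)·2.0 = 1.3284
y' = -1.5 + 2.0·sin(-0.7854)·2.0 = -4.3284

(1.3284, -4.3284, -0.7854)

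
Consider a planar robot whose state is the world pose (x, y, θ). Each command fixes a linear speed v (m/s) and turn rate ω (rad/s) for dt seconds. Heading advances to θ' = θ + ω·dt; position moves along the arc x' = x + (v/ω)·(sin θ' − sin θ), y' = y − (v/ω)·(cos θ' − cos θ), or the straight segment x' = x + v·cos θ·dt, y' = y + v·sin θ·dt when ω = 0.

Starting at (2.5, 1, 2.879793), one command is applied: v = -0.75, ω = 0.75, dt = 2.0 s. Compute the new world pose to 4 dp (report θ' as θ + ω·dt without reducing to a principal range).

θ' = 2.8798 + 0.75·2.0 = 4.3798
R = v/ω = -0.75/0.75 = -1.0000
x' = 2.5 + -1.0000·(sin 4.3798 − sin 2.8798) = 3.7040
y' = 1 − -1.0000·(cos 4.3798 − cos 2.8798) = 1.6394

(3.7040, 1.6394, 4.3798)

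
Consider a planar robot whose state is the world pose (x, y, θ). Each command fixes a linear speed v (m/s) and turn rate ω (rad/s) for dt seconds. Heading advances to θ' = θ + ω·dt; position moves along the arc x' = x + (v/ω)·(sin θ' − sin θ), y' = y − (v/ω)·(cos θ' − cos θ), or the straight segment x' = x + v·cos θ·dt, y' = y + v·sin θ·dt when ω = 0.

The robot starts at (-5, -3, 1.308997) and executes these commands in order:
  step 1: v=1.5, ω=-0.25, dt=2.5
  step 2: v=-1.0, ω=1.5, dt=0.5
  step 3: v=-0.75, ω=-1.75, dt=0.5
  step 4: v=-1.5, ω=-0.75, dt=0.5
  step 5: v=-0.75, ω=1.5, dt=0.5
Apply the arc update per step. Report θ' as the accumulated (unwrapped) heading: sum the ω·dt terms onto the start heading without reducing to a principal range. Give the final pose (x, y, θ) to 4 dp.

step 1: θ'=0.6840 (R=-6.0000) → pose (-2.9958, 0.0974, 0.6840)
step 2: θ'=1.4340 (R=-0.6667) → pose (-3.2350, -0.3284, 1.4340)
step 3: θ'=0.5590 (R=0.4286) → pose (-3.4323, -0.6333, 0.5590)
step 4: θ'=0.1840 (R=2.0000) → pose (-4.1270, -0.9039, 0.1840)
step 5: θ'=0.9340 (R=-0.5000) → pose (-4.4375, -1.0982, 0.9340)

(-4.4375, -1.0982, 0.9340)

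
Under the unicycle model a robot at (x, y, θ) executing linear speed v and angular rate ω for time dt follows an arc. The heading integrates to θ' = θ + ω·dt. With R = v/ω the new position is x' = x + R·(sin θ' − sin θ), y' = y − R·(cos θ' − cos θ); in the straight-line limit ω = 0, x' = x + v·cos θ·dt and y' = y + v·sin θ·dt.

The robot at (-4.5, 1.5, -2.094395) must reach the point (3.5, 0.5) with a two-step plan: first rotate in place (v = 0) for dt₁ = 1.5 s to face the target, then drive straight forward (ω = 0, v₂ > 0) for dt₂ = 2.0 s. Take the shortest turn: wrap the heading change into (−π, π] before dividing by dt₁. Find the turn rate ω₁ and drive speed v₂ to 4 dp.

ω₁ = 1.3134, v₂ = 4.0311

heading to target = atan2(0.5−1.5, 3.5−-4.5) = -0.1244
Δθ = wrap(-0.1244 − -2.0944) = 1.9700; ω₁ = Δθ/dt₁ = 1.3134
distance = √((3.5−-4.5)² + (0.5−1.5)²) = 8.0623; v₂ = distance/dt₂ = 4.0311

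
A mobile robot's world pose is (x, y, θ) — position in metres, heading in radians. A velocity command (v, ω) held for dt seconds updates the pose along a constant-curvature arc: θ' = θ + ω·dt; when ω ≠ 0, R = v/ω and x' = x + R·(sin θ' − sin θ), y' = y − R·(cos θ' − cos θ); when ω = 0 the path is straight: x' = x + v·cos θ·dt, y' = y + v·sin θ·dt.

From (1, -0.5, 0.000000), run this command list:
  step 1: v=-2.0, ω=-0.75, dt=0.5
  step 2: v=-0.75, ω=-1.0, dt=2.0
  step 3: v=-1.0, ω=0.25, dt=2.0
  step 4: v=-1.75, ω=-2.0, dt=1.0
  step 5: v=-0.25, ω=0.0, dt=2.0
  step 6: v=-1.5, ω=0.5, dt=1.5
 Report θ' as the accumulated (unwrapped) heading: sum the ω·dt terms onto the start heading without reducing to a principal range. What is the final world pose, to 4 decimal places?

(4.6693, 1.8887, -3.1250)

step 1: θ'=-0.3750 (R=2.6667) → pose (0.0233, -0.3147, -0.3750)
step 2: θ'=-2.3750 (R=0.7500) → pose (-0.2223, 0.9234, -2.3750)
step 3: θ'=-1.8750 (R=-4.0000) → pose (0.8193, 2.6064, -1.8750)
step 4: θ'=-3.8750 (R=0.8750) → pose (2.2399, 2.9943, -3.8750)
step 5: θ'=-3.8750 (straight) → pose (2.6113, 2.6596, -3.8750)
step 6: θ'=-3.1250 (R=-3.0000) → pose (4.6693, 1.8887, -3.1250)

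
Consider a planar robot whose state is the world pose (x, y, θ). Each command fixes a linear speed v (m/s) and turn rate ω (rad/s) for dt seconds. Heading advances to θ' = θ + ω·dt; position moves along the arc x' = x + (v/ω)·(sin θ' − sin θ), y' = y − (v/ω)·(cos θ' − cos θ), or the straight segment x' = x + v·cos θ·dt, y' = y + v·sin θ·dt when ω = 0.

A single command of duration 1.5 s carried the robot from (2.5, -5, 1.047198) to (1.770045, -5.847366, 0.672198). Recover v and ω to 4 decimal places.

v = -0.7500, ω = -0.2500

Δθ = 0.672198 − 1.047198 = -0.375000
ω = Δθ/dt = -0.375000/1.5 = -0.2500
R = −Δy/(cos θ' − cos θ) = 3.0000
v = R·ω = 3.0000·-0.2500 = -0.7500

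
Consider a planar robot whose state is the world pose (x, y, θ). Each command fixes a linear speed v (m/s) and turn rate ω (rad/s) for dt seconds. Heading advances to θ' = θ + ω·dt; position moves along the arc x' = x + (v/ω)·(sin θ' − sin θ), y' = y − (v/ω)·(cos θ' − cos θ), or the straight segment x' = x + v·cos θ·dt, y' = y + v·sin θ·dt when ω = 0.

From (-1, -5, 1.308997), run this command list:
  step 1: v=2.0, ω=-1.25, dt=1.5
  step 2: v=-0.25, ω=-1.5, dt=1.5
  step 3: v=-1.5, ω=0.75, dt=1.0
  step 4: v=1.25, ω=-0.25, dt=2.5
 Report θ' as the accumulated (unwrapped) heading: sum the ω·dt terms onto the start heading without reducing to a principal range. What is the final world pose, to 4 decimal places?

step 1: θ'=-0.5660 (R=-1.6000) → pose (1.4035, -4.0636, -0.5660)
step 2: θ'=-2.8160 (R=0.1667) → pose (1.4396, -3.7650, -2.8160)
step 3: θ'=-2.0660 (R=-2.0000) → pose (2.5596, -2.8205, -2.0660)
step 4: θ'=-2.6910 (R=-5.0000) → pose (0.3377, -4.9454, -2.6910)

(0.3377, -4.9454, -2.6910)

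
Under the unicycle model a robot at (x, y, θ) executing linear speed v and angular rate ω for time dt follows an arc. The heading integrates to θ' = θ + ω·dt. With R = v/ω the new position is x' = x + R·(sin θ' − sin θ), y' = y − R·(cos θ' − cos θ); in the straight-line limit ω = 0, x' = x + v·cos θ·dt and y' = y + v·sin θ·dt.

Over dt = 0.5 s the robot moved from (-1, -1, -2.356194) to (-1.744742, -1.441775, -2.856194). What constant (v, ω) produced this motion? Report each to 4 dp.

v = 1.7500, ω = -1.0000

Δθ = -2.856194 − -2.356194 = -0.500000
ω = Δθ/dt = -0.500000/0.5 = -1.0000
R = Δx/(sin θ' − sin θ) = -1.7500
v = R·ω = -1.7500·-1.0000 = 1.7500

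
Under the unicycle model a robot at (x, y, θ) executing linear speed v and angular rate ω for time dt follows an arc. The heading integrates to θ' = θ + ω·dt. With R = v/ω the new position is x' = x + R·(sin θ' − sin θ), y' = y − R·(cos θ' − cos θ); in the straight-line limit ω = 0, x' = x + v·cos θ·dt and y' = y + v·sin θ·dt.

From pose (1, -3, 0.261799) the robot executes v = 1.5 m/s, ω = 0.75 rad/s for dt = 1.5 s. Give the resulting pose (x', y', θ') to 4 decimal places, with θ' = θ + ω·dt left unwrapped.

θ' = 0.2618 + 0.75·1.5 = 1.3868
R = v/ω = 1.5/0.75 = 2.0000
x' = 1 + 2.0000·(sin 1.3868 − sin 0.2618) = 2.4486
y' = -3 − 2.0000·(cos 1.3868 − cos 0.2618) = -1.4341

(2.4486, -1.4341, 1.3868)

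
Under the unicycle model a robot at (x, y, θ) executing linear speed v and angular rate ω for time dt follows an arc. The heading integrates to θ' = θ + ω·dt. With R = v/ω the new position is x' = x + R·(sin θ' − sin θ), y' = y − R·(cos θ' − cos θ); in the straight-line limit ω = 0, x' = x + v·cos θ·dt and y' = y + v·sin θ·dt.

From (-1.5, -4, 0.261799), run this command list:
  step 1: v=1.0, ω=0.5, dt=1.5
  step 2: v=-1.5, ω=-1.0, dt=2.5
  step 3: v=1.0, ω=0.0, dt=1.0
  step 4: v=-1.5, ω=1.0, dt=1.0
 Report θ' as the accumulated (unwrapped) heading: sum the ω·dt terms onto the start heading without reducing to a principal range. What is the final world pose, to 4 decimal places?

step 1: θ'=1.0118 (R=2.0000) → pose (-0.3221, -3.1288, 1.0118)
step 2: θ'=-1.4882 (R=1.5000) → pose (-3.0886, -2.4571, -1.4882)
step 3: θ'=-1.4882 (straight) → pose (-3.0061, -3.4537, -1.4882)
step 4: θ'=-0.4882 (R=-1.5000) → pose (-3.7975, -2.2526, -0.4882)

(-3.7975, -2.2526, -0.4882)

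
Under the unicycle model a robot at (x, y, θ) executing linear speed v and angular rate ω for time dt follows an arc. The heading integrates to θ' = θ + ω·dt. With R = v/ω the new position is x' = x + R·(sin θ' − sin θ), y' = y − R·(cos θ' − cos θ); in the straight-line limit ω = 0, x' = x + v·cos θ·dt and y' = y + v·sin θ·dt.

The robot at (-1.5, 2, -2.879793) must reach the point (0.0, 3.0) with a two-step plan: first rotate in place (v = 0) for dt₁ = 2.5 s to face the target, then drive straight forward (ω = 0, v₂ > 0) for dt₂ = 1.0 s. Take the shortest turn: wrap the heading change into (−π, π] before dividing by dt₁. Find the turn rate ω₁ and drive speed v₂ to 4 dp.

ω₁ = -1.1262, v₂ = 1.8028

heading to target = atan2(3−2, 0−-1.5) = 0.5880
Δθ = wrap(0.5880 − -2.8798) = -2.8154; ω₁ = Δθ/dt₁ = -1.1262
distance = √((0−-1.5)² + (3−2)²) = 1.8028; v₂ = distance/dt₂ = 1.8028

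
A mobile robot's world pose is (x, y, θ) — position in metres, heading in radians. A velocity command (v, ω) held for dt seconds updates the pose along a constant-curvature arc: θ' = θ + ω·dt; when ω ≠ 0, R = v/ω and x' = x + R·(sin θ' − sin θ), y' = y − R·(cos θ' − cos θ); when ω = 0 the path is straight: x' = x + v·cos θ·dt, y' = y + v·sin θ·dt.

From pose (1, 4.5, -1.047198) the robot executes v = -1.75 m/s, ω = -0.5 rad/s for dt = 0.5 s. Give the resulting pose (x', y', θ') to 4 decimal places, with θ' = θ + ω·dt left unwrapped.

(0.6613, 5.3043, -1.2972)

θ' = -1.0472 + -0.5·0.5 = -1.2972
R = v/ω = -1.75/-0.5 = 3.5000
x' = 1 + 3.5000·(sin -1.2972 − sin -1.0472) = 0.6613
y' = 4.5 − 3.5000·(cos -1.2972 − cos -1.0472) = 5.3043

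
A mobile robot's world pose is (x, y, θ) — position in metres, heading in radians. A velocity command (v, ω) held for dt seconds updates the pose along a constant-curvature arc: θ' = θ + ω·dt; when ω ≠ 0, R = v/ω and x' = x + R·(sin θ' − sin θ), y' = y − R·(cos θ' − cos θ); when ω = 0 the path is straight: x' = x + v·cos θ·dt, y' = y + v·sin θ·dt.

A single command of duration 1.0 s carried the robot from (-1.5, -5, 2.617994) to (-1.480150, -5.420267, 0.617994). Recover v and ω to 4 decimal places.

Δθ = 0.617994 − 2.617994 = -2.000000
ω = Δθ/dt = -2.000000/1.0 = -2.0000
R = −Δy/(cos θ' − cos θ) = 0.2500
v = R·ω = 0.2500·-2.0000 = -0.5000

v = -0.5000, ω = -2.0000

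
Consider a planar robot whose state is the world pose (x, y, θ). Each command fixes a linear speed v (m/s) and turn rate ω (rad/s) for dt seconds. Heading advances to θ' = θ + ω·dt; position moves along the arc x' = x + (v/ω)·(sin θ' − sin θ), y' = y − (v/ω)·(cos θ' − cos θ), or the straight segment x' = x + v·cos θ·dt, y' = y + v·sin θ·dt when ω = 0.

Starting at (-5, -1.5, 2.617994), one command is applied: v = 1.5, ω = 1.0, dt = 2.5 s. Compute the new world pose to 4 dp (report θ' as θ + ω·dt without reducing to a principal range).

θ' = 2.6180 + 1.0·2.5 = 5.1180
R = v/ω = 1.5/1.0 = 1.5000
x' = -5 + 1.5000·(sin 5.1180 − sin 2.6180) = -7.1283
y' = -1.5 − 1.5000·(cos 5.1180 − cos 2.6180) = -3.3909

(-7.1283, -3.3909, 5.1180)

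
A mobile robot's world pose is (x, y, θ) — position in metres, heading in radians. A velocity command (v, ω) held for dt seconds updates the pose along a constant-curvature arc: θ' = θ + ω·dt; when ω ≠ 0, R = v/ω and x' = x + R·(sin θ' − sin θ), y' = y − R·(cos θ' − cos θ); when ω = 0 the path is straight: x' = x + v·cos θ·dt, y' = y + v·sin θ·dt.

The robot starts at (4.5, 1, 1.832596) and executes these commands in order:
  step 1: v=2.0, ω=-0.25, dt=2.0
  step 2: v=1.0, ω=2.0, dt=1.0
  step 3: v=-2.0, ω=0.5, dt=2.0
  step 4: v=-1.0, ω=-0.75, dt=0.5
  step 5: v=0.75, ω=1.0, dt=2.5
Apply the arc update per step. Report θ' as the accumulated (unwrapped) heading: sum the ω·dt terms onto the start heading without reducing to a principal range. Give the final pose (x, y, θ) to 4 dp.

(7.7716, 7.1782, 6.4576)

step 1: θ'=1.3326 (R=-8.0000) → pose (4.4533, 4.9582, 1.3326)
step 2: θ'=3.3326 (R=0.5000) → pose (3.8725, 5.5671, 3.3326)
step 3: θ'=4.3326 (R=-4.0000) → pose (6.8281, 8.0114, 4.3326)
step 4: θ'=3.9576 (R=1.3333) → pose (7.0952, 8.4306, 3.9576)
step 5: θ'=6.4576 (R=0.7500) → pose (7.7716, 7.1782, 6.4576)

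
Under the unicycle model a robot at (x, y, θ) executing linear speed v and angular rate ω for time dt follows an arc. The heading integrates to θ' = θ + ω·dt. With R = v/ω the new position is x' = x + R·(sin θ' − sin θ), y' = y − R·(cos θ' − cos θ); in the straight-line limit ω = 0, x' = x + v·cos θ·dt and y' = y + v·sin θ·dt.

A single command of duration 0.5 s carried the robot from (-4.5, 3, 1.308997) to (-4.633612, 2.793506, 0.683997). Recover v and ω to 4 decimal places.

v = -0.5000, ω = -1.2500

Δθ = 0.683997 − 1.308997 = -0.625000
ω = Δθ/dt = -0.625000/0.5 = -1.2500
R = −Δy/(cos θ' − cos θ) = 0.4000
v = R·ω = 0.4000·-1.2500 = -0.5000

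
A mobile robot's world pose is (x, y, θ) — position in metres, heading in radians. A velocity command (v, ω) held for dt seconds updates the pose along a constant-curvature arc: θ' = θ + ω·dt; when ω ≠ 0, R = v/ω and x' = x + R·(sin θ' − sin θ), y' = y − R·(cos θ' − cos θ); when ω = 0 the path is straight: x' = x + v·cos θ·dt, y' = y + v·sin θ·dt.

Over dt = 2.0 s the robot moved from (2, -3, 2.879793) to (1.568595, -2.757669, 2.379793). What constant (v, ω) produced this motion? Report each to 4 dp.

v = 0.2500, ω = -0.2500

Δθ = 2.379793 − 2.879793 = -0.500000
ω = Δθ/dt = -0.500000/2.0 = -0.2500
R = Δx/(sin θ' − sin θ) = -1.0000
v = R·ω = -1.0000·-0.2500 = 0.2500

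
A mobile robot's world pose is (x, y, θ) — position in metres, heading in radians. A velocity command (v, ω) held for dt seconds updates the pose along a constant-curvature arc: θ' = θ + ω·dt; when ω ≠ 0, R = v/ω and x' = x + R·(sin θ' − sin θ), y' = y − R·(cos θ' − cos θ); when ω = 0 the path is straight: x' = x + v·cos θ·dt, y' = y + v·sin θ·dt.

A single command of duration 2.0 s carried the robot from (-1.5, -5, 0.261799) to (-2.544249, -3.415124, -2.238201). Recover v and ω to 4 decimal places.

Δθ = -2.238201 − 0.261799 = -2.500000
ω = Δθ/dt = -2.500000/2.0 = -1.2500
R = −Δy/(cos θ' − cos θ) = 1.0000
v = R·ω = 1.0000·-1.2500 = -1.2500

v = -1.2500, ω = -1.2500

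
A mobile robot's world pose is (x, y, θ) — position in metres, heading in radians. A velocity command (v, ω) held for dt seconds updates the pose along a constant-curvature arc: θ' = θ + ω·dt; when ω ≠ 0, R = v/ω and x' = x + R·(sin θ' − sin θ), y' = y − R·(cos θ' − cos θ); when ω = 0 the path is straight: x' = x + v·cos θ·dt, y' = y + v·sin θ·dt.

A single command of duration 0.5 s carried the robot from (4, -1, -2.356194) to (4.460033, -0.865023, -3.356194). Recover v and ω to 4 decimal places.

Δθ = -3.356194 − -2.356194 = -1.000000
ω = Δθ/dt = -1.000000/0.5 = -2.0000
R = Δx/(sin θ' − sin θ) = 0.5000
v = R·ω = 0.5000·-2.0000 = -1.0000

v = -1.0000, ω = -2.0000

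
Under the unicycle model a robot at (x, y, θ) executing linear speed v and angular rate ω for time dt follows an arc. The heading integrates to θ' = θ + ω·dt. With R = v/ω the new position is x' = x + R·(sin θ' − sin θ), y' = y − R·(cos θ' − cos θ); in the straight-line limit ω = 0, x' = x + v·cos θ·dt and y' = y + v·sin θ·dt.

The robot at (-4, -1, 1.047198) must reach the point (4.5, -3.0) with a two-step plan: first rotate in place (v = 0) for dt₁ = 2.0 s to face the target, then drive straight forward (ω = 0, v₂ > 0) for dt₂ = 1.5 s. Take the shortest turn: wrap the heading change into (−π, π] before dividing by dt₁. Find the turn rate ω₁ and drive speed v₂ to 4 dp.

ω₁ = -0.6391, v₂ = 5.8214

heading to target = atan2(-3−-1, 4.5−-4) = -0.2311
Δθ = wrap(-0.2311 − 1.0472) = -1.2783; ω₁ = Δθ/dt₁ = -0.6391
distance = √((4.5−-4)² + (-3−-1)²) = 8.7321; v₂ = distance/dt₂ = 5.8214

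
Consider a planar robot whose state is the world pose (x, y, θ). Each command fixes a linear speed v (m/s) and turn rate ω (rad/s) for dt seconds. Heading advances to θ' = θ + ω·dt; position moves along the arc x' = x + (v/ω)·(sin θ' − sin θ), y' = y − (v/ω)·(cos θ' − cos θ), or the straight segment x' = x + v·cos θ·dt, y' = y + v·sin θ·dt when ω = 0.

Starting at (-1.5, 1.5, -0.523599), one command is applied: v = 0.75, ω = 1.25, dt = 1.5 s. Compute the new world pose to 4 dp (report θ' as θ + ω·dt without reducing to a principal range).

(-0.6144, 1.8890, 1.3514)

θ' = -0.5236 + 1.25·1.5 = 1.3514
R = v/ω = 0.75/1.25 = 0.6000
x' = -1.5 + 0.6000·(sin 1.3514 − sin -0.5236) = -0.6144
y' = 1.5 − 0.6000·(cos 1.3514 − cos -0.5236) = 1.8890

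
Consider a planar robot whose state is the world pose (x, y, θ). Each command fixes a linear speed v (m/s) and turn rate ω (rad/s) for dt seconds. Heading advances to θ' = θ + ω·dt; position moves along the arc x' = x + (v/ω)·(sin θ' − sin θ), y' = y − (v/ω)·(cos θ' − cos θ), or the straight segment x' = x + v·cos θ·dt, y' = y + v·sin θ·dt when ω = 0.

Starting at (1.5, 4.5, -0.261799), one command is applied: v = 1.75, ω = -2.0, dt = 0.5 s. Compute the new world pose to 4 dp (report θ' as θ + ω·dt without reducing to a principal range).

θ' = -0.2618 + -2.0·0.5 = -1.2618
R = v/ω = 1.75/-2.0 = -0.8750
x' = 1.5 + -0.8750·(sin -1.2618 − sin -0.2618) = 2.1071
y' = 4.5 − -0.8750·(cos -1.2618 − cos -0.2618) = 3.9209

(2.1071, 3.9209, -1.2618)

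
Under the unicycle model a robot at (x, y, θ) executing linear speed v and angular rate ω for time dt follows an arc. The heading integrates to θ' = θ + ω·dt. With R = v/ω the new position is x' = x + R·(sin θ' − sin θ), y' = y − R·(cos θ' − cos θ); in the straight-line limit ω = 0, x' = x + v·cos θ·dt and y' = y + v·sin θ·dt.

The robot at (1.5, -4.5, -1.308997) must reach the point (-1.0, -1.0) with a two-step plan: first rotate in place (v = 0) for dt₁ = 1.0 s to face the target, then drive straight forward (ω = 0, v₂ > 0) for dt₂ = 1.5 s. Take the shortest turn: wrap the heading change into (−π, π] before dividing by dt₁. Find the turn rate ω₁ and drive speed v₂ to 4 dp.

ω₁ = -2.7831, v₂ = 2.8674

heading to target = atan2(-1−-4.5, -1−1.5) = 2.1910
Δθ = wrap(2.1910 − -1.3090) = -2.7831; ω₁ = Δθ/dt₁ = -2.7831
distance = √((-1−1.5)² + (-1−-4.5)²) = 4.3012; v₂ = distance/dt₂ = 2.8674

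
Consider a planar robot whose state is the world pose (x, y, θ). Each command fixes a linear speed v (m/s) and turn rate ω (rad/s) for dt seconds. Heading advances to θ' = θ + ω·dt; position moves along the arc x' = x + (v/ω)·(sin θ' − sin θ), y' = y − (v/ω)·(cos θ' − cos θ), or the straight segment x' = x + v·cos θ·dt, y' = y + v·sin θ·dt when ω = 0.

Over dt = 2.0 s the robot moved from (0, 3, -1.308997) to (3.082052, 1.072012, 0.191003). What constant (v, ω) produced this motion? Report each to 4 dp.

Δθ = 0.191003 − -1.308997 = 1.500000
ω = Δθ/dt = 1.500000/2.0 = 0.7500
R = Δx/(sin θ' − sin θ) = 2.6667
v = R·ω = 2.6667·0.7500 = 2.0000

v = 2.0000, ω = 0.7500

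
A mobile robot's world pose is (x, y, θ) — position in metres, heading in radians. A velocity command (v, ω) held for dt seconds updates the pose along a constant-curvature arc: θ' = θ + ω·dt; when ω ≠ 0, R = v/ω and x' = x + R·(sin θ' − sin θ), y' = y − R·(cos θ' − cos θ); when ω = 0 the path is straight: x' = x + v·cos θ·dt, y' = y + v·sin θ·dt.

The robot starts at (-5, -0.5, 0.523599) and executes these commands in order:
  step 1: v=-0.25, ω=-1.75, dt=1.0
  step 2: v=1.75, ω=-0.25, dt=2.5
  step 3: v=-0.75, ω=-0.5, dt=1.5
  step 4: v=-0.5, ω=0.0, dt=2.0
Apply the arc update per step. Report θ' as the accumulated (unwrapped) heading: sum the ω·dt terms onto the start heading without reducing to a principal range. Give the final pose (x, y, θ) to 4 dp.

step 1: θ'=-1.2264 (R=0.1429) → pose (-5.2059, -0.4245, -1.2264)
step 2: θ'=-1.8514 (R=-7.0000) → pose (-5.0686, -4.7265, -1.8514)
step 3: θ'=-2.6014 (R=1.5000) → pose (-4.3988, -3.8555, -2.6014)
step 4: θ'=-2.6014 (straight) → pose (-3.5411, -3.3412, -2.6014)

(-3.5411, -3.3412, -2.6014)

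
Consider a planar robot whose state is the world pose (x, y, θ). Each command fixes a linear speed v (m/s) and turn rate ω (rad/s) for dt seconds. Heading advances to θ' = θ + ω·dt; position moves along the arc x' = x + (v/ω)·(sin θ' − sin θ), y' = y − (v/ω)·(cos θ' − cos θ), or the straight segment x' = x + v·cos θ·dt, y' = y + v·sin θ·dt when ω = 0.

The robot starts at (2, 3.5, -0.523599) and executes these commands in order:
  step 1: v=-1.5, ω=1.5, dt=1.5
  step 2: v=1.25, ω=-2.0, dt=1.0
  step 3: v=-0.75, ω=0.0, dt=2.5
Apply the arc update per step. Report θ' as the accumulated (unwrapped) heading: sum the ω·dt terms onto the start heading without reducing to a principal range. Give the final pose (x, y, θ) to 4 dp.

(-0.5069, 3.6842, -0.2736)

step 1: θ'=1.7264 (R=-1.0000) → pose (0.5121, 2.4790, 1.7264)
step 2: θ'=-0.2736 (R=-0.6250) → pose (1.2984, 3.1776, -0.2736)
step 3: θ'=-0.2736 (straight) → pose (-0.5069, 3.6842, -0.2736)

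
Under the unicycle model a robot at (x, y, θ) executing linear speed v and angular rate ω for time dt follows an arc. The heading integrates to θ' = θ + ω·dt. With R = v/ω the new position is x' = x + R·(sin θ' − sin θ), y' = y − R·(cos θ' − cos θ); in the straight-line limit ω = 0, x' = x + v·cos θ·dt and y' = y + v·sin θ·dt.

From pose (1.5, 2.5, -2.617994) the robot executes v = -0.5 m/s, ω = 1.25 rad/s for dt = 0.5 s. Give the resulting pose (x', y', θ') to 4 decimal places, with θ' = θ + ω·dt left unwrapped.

θ' = -2.6180 + 1.25·0.5 = -1.9930
R = v/ω = -0.5/1.25 = -0.4000
x' = 1.5 + -0.4000·(sin -1.9930 − sin -2.6180) = 1.6649
y' = 2.5 − -0.4000·(cos -1.9930 − cos -2.6180) = 2.6825

(1.6649, 2.6825, -1.9930)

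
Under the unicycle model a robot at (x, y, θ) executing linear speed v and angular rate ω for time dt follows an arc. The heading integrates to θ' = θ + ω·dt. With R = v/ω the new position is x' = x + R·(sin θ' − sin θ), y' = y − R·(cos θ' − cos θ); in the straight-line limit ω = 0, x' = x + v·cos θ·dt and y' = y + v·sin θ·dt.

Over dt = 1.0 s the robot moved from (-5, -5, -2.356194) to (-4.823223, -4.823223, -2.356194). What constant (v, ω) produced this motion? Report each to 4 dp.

v = -0.2500, ω = 0.0000

Δθ = -2.356194 − -2.356194 = 0.000000
ω = Δθ/dt = 0.000000/1.0 = 0.0000
ω = 0 → v = (Δx·cos θ + Δy·sin θ)/dt = -0.2500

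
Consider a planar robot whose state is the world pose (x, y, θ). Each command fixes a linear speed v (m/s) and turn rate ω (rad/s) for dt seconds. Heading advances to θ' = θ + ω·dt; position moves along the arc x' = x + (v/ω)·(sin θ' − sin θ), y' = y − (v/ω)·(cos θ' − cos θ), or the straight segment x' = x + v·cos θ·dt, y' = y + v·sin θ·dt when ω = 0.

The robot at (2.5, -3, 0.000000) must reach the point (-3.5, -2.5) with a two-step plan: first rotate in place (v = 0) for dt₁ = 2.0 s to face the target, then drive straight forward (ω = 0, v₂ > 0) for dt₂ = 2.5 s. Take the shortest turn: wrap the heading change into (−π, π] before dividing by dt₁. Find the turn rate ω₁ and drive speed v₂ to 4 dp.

ω₁ = 1.5292, v₂ = 2.4083

heading to target = atan2(-2.5−-3, -3.5−2.5) = 3.0585
Δθ = wrap(3.0585 − 0.0000) = 3.0585; ω₁ = Δθ/dt₁ = 1.5292
distance = √((-3.5−2.5)² + (-2.5−-3)²) = 6.0208; v₂ = distance/dt₂ = 2.4083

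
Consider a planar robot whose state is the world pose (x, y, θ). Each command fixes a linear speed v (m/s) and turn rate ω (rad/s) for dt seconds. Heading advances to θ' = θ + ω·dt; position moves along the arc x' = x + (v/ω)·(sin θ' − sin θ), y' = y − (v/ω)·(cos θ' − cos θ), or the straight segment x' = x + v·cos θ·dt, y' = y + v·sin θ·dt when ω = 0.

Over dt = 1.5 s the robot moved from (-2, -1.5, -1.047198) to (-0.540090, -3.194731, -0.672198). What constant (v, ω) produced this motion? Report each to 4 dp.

Δθ = -0.672198 − -1.047198 = 0.375000
ω = Δθ/dt = 0.375000/1.5 = 0.2500
R = −Δy/(cos θ' − cos θ) = 6.0000
v = R·ω = 6.0000·0.2500 = 1.5000

v = 1.5000, ω = 0.2500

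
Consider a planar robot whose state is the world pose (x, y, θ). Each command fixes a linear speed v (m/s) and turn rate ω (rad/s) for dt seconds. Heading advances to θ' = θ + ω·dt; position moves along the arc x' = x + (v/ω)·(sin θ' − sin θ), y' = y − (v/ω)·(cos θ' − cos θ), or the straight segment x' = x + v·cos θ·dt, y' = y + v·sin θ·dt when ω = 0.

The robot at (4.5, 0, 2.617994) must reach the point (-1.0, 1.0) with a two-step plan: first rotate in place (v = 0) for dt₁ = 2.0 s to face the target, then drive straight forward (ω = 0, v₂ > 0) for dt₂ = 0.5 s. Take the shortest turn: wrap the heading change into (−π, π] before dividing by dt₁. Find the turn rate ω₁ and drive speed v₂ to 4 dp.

heading to target = atan2(1−0, -1−4.5) = 2.9617
Δθ = wrap(2.9617 − 2.6180) = 0.3437; ω₁ = Δθ/dt₁ = 0.1719
distance = √((-1−4.5)² + (1−0)²) = 5.5902; v₂ = distance/dt₂ = 11.1803

ω₁ = 0.1719, v₂ = 11.1803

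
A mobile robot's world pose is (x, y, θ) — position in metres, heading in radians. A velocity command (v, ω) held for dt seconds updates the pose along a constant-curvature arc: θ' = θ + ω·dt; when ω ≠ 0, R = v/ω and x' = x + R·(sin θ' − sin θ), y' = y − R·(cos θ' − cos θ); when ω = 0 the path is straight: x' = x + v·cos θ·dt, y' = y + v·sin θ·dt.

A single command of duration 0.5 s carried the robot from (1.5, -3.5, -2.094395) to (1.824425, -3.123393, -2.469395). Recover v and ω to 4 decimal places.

v = -1.0000, ω = -0.7500

Δθ = -2.469395 − -2.094395 = -0.375000
ω = Δθ/dt = -0.375000/0.5 = -0.7500
R = −Δy/(cos θ' − cos θ) = 1.3333
v = R·ω = 1.3333·-0.7500 = -1.0000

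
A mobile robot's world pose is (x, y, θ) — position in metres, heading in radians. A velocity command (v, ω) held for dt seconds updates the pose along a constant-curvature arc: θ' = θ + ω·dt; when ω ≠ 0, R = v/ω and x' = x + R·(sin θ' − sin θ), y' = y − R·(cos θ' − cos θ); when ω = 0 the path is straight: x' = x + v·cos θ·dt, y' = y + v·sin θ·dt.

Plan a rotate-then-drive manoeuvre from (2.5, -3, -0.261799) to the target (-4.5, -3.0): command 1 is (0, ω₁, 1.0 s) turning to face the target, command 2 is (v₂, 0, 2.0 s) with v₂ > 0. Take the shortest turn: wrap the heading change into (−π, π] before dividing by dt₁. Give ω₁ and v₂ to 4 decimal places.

ω₁ = -2.8798, v₂ = 3.5000

heading to target = atan2(-3−-3, -4.5−2.5) = 3.1416
Δθ = wrap(3.1416 − -0.2618) = -2.8798; ω₁ = Δθ/dt₁ = -2.8798
distance = √((-4.5−2.5)² + (-3−-3)²) = 7.0000; v₂ = distance/dt₂ = 3.5000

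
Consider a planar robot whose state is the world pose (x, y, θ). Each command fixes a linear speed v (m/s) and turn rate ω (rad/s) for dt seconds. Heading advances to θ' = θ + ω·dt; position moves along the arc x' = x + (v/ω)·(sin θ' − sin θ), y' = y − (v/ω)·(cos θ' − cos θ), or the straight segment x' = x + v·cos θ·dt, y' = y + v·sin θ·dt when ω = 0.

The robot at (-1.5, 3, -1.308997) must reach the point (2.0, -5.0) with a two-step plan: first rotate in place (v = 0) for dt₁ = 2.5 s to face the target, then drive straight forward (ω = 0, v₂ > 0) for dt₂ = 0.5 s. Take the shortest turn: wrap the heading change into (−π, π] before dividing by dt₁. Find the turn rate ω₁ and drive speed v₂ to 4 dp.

ω₁ = 0.0602, v₂ = 17.4642

heading to target = atan2(-5−3, 2−-1.5) = -1.1584
Δθ = wrap(-1.1584 − -1.3090) = 0.1506; ω₁ = Δθ/dt₁ = 0.0602
distance = √((2−-1.5)² + (-5−3)²) = 8.7321; v₂ = distance/dt₂ = 17.4642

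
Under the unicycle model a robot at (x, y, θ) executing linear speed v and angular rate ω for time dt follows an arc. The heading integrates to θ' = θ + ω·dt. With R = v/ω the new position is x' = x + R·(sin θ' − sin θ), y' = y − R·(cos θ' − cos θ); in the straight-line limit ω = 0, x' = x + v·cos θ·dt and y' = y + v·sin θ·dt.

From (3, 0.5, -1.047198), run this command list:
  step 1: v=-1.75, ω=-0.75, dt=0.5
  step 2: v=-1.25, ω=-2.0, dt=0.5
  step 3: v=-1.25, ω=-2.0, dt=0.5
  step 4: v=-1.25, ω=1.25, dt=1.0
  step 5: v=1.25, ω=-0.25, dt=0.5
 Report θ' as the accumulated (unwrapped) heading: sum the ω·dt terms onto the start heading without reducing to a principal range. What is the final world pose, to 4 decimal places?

(4.2209, 1.9175, -2.2972)

step 1: θ'=-1.4222 (R=2.3333) → pose (2.7131, 1.3212, -1.4222)
step 2: θ'=-2.4222 (R=0.6250) → pose (2.9194, 1.8839, -2.4222)
step 3: θ'=-3.4222 (R=0.6250) → pose (3.5043, 2.0143, -3.4222)
step 4: θ'=-2.1722 (R=-1.0000) → pose (4.6058, 2.4094, -2.1722)
step 5: θ'=-2.2972 (R=-5.0000) → pose (4.2209, 1.9175, -2.2972)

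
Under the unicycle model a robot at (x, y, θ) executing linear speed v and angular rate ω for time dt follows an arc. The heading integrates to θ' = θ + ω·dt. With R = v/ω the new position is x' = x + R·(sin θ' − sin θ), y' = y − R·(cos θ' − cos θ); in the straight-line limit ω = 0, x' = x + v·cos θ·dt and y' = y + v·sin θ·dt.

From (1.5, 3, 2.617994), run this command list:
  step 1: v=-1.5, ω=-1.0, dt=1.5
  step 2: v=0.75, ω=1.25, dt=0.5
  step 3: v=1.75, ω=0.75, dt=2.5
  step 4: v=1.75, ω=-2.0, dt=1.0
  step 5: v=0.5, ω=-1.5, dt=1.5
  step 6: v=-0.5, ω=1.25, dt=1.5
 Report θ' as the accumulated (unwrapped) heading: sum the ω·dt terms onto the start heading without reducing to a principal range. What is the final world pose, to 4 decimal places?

step 1: θ'=1.1180 (R=1.5000) → pose (2.0988, 1.0447, 1.1180)
step 2: θ'=1.7430 (R=0.6000) → pose (2.1504, 1.4100, 1.7430)
step 3: θ'=3.6180 (R=2.3333) → pose (-1.2184, 3.0837, 3.6180)
step 4: θ'=1.6180 (R=-0.8750) → pose (-2.4937, 3.8200, 1.6180)
step 5: θ'=-0.6320 (R=-0.3333) → pose (-1.9638, 4.1047, -0.6320)
step 6: θ'=1.2430 (R=-0.4000) → pose (-2.5788, 3.9107, 1.2430)

(-2.5788, 3.9107, 1.2430)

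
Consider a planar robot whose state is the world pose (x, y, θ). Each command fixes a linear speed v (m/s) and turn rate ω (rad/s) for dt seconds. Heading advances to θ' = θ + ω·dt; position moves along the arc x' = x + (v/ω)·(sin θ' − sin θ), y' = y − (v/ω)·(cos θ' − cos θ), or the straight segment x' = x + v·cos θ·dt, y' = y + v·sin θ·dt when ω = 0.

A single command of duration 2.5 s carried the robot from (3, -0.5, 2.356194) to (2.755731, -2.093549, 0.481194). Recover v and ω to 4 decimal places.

Δθ = 0.481194 − 2.356194 = -1.875000
ω = Δθ/dt = -1.875000/2.5 = -0.7500
R = −Δy/(cos θ' − cos θ) = 1.0000
v = R·ω = 1.0000·-0.7500 = -0.7500

v = -0.7500, ω = -0.7500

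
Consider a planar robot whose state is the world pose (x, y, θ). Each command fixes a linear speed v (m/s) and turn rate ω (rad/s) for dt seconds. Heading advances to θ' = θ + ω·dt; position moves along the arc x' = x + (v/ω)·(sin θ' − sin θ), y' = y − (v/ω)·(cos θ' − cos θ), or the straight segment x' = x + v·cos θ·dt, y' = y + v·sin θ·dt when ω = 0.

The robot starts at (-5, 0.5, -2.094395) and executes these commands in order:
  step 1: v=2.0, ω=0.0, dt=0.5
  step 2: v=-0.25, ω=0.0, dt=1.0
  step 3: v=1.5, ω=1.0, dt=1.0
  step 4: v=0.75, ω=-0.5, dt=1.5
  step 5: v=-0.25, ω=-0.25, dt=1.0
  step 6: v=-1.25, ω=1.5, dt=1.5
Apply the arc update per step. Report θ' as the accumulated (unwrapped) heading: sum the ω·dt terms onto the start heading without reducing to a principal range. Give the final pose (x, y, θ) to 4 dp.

(-6.0518, -1.2108, 0.1556)

step 1: θ'=-2.0944 (straight) → pose (-5.5000, -0.3660, -2.0944)
step 2: θ'=-2.0944 (straight) → pose (-5.3750, -0.1495, -2.0944)
step 3: θ'=-1.0944 (R=1.5000) → pose (-5.4089, -1.5874, -1.0944)
step 4: θ'=-1.8444 (R=-1.5000) → pose (-5.2977, -2.6806, -1.8444)
step 5: θ'=-2.0944 (R=1.0000) → pose (-5.2009, -2.4508, -2.0944)
step 6: θ'=0.1556 (R=-0.8333) → pose (-6.0518, -1.2108, 0.1556)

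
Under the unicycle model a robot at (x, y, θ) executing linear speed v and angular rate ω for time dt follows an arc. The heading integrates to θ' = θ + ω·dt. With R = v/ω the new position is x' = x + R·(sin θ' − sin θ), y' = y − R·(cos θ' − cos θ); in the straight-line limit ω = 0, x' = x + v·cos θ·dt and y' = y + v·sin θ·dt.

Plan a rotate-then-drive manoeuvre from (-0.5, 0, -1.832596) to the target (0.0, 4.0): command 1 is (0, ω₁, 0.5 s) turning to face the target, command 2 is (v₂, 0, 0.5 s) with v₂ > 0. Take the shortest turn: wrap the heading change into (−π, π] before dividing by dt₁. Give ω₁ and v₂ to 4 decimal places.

ω₁ = -6.0083, v₂ = 8.0623

heading to target = atan2(4−0, 0−-0.5) = 1.4464
Δθ = wrap(1.4464 − -1.8326) = -3.0041; ω₁ = Δθ/dt₁ = -6.0083
distance = √((0−-0.5)² + (4−0)²) = 4.0311; v₂ = distance/dt₂ = 8.0623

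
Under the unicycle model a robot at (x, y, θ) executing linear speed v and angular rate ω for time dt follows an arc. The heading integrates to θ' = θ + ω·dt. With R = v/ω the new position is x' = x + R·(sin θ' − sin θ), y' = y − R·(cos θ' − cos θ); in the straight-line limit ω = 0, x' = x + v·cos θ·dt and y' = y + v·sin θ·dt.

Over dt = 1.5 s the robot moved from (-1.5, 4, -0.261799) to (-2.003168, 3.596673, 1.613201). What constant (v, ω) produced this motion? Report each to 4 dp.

Δθ = 1.613201 − -0.261799 = 1.875000
ω = Δθ/dt = 1.875000/1.5 = 1.2500
R = Δx/(sin θ' − sin θ) = -0.4000
v = R·ω = -0.4000·1.2500 = -0.5000

v = -0.5000, ω = 1.2500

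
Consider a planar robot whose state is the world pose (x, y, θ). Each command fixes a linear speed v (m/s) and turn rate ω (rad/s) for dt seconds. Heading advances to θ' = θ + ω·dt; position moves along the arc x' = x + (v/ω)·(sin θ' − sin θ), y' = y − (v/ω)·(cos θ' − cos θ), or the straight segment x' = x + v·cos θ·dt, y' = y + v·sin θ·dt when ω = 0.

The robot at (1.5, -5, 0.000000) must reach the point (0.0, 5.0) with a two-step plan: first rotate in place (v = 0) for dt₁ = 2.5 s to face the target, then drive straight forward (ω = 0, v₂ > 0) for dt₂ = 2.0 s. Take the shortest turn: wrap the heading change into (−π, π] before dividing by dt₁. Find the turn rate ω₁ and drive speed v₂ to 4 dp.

heading to target = atan2(5−-5, 0−1.5) = 1.7197
Δθ = wrap(1.7197 − 0.0000) = 1.7197; ω₁ = Δθ/dt₁ = 0.6879
distance = √((0−1.5)² + (5−-5)²) = 10.1119; v₂ = distance/dt₂ = 5.0559

ω₁ = 0.6879, v₂ = 5.0559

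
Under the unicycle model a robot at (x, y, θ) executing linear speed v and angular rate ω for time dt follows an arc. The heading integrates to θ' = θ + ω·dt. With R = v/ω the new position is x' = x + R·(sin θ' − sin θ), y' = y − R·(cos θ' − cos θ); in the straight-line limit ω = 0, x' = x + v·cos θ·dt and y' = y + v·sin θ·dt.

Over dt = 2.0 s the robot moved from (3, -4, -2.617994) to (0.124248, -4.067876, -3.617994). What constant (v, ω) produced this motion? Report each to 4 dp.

Δθ = -3.617994 − -2.617994 = -1.000000
ω = Δθ/dt = -1.000000/2.0 = -0.5000
R = Δx/(sin θ' − sin θ) = -3.0000
v = R·ω = -3.0000·-0.5000 = 1.5000

v = 1.5000, ω = -0.5000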